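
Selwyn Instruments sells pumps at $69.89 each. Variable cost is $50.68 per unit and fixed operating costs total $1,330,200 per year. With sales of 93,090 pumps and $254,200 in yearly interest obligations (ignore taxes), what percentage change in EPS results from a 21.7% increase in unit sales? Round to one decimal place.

+190.4%

Total contribution margin = 93,090 × $19.21 = $1,788,258.90.
Subtracting fixed costs: EBIT = $1,788,258.90 − $1,330,200 = $458,058.90.
Interest = $254,200.00, so EBIT − I = $203,858.90.
Degree of combined leverage = contribution ÷ (EBIT − I) = $1,788,258.90 ÷ $203,858.90 = 8.7720.
EPS therefore changes by 8.7720 × (+21.7%) = +190.4%.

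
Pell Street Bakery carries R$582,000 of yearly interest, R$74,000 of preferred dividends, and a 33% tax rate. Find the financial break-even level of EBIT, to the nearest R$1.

R$692,448

Grossing the preferred dividend up to pre-tax terms: R$74,000 / (1 − 0.33) = R$110,447.76.
EPS = 0 when EBIT covers interest plus the pre-tax preferred burden: R$582,000 + R$110,447.76 = R$692,447.76.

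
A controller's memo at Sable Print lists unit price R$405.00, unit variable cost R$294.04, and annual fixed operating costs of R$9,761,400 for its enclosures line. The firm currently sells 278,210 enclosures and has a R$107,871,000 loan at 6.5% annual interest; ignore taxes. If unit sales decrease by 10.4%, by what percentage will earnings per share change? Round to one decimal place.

-22.8%

At 278,210 units, contribution = 278,210 × R$110.96 = R$30,870,181.60.
EBIT = R$30,870,181.60 − R$9,761,400 = R$21,108,781.60.
After interest of R$7,011,615.00, pre-tax earnings = R$14,097,166.60.
Degree of combined leverage = contribution ÷ (EBIT − I) = R$30,870,181.60 ÷ R$14,097,166.60 = 2.1898.
EPS therefore changes by 2.1898 × (-10.4%) = -22.8%.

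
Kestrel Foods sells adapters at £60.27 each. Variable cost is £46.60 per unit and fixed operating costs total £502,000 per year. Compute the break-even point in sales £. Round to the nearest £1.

£2,213,280

Contribution margin per unit = £60.27 − £46.60 = £13.67, a CM ratio of £13.67 ÷ £60.27 = 0.2268.
Break-even revenue = fixed costs × price ÷ CM = £502,000 × £60.27 ÷ £13.67 = £2,213,280.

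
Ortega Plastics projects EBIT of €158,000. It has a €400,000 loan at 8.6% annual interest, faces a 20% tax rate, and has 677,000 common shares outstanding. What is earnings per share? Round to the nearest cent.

€0.15

Interest = €34,400.00, so EBT = €158,000 − €34,400.00 = €123,600.00.
Net income = €123,600.00 × (1 − 0.20) = €98,880.00.
Per share: €98,880.00 / 677,000 shares = €0.15.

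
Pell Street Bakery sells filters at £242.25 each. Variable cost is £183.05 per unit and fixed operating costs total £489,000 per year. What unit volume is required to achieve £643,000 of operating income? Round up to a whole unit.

19,122 filters

Contribution margin per unit = £242.25 − £183.05 = £59.20.
Units = (FC + target) / CM = (£489,000 + £643,000) / £59.20 = 19,121.62, so 19,122 filters.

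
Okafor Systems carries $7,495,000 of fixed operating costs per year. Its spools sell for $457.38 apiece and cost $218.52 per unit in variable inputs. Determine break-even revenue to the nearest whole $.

$14,351,767

CM per unit = $457.38 − $218.52 = $238.86; CM ratio = $238.86 / $457.38 = 0.5222.
Break-even sales = FC ÷ CM ratio = $7,495,000 × $457.38 / $238.86 = $14,351,767.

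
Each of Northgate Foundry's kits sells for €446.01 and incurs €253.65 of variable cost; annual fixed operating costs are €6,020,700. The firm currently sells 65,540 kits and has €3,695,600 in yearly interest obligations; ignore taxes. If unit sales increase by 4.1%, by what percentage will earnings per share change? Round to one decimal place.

+17.9%

Total contribution margin = 65,540 × €192.36 = €12,607,274.40.
Subtracting fixed costs: EBIT = €12,607,274.40 − €6,020,700 = €6,586,574.40.
Interest = €3,695,600.00, so EBIT − I = €2,890,974.40.
Degree of combined leverage = contribution ÷ (EBIT − I) = €12,607,274.40 ÷ €2,890,974.40 = 4.3609.
EPS therefore changes by 4.3609 × (+4.1%) = +17.9%.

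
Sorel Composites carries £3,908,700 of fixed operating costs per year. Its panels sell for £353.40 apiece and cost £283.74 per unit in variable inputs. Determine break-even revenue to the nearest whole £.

CM per unit = £353.40 − £283.74 = £69.66; CM ratio = £69.66 / £353.40 = 0.1971.
Break-even sales = FC ÷ CM ratio = £3,908,700 × £353.40 / £69.66 = £19,829,667.

£19,829,667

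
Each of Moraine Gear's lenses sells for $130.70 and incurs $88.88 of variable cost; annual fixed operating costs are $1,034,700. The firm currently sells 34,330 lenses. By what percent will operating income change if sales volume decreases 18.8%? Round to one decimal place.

Contribution at this volume is 34,330 × $41.82 = $1,435,680.60.
Subtracting fixed costs: EBIT = $1,435,680.60 − $1,034,700 = $400,980.60.
DOL = contribution ÷ EBIT = $1,435,680.60 ÷ $400,980.60 = 3.5804.
So EBIT moves 3.5804 × (-18.8%) = -67.3%.

-67.3%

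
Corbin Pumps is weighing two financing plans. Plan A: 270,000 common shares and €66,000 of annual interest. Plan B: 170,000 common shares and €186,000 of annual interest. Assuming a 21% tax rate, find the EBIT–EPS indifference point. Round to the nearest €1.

€390,000

At indifference, (EBIT − 66,000)(1 − t)/270,000 = (EBIT − 186,000)(1 − t)/170,000.
Cancelling (1 − t) and cross-multiplying: 170,000·(EBIT − 66,000) = 270,000·(EBIT − 186,000).
EBIT × (270,000 − 170,000) = 186,000 × 270,000 − 66,000 × 170,000 = 39,000,000,000, so EBIT = 39,000,000,000 ÷ 100,000 = 390,000.00.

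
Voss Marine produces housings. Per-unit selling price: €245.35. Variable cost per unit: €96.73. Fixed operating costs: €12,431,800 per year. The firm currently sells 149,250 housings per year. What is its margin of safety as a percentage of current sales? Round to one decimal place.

Unit CM = price − variable cost = €245.35 − €96.73 = €148.62. Break-even units = €12,431,800 ÷ €148.62 = 83,648.23; break-even revenue = 83,648.23 × €245.35 = €20,523,093.33.
Current sales = 149,250 × €245.35 = €36,618,487.50.
Margin of safety = (€36,618,487.50 − €20,523,093.33) ÷ €36,618,487.50 = 44.0%.

44.0%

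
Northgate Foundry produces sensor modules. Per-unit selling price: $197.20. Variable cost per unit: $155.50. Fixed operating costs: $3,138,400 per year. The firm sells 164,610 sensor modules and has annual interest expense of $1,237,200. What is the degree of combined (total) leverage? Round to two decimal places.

2.76

At 164,610 units, contribution = 164,610 × $41.70 = $6,864,237.00.
EBIT = $6,864,237.00 − $3,138,400 = $3,725,837.00. Interest = $1,237,200.00, so EBIT − I = $2,488,637.00.
DCL = contribution ÷ (EBIT − I) = $6,864,237.00 ÷ $2,488,637.00 = 2.7582.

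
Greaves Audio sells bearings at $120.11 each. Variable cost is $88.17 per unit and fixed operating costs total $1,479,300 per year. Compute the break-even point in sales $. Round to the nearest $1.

$5,562,891

Contribution margin per unit = $120.11 − $88.17 = $31.94, a CM ratio of $31.94 ÷ $120.11 = 0.2659.
Break-even revenue = fixed costs × price ÷ CM = $1,479,300 × $120.11 ÷ $31.94 = $5,562,891.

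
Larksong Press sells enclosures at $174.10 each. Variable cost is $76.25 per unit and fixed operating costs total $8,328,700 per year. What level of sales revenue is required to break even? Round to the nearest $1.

CM per unit = $174.10 − $76.25 = $97.85; CM ratio = $97.85 / $174.10 = 0.5620.
Break-even sales = FC ÷ CM ratio = $8,328,700 × $174.10 / $97.85 = $14,818,872.

$14,818,872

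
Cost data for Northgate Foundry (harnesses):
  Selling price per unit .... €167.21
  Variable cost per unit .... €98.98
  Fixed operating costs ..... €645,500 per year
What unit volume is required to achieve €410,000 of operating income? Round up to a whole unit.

15,470 harnesses

Each unit contributes €167.21 − €98.98 = €68.23.
Units = (FC + target) / CM = (€645,500 + €410,000) / €68.23 = 15,469.73, so 15,470 harnesses.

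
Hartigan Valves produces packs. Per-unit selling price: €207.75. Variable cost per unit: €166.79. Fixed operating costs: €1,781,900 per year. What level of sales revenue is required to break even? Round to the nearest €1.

Contribution margin per unit = €207.75 − €166.79 = €40.96, a CM ratio of €40.96 ÷ €207.75 = 0.1972.
Break-even revenue = fixed costs × price ÷ CM = €1,781,900 × €207.75 ÷ €40.96 = €9,037,835.

€9,037,835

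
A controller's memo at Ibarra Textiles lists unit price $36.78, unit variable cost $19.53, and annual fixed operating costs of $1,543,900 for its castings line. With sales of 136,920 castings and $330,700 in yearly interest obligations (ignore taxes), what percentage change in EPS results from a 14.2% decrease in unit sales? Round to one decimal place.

-68.8%

Total contribution margin = 136,920 × $17.25 = $2,361,870.00.
Subtracting fixed costs: EBIT = $2,361,870.00 − $1,543,900 = $817,970.00.
After interest of $330,700.00, pre-tax earnings = $487,270.00.
DCL = total CM / (EBIT − I) = $2,361,870.00 / $487,270.00 = 4.8471.
%ΔEPS = DCL × %ΔSales = 4.8471 × -14.2% = -68.8%.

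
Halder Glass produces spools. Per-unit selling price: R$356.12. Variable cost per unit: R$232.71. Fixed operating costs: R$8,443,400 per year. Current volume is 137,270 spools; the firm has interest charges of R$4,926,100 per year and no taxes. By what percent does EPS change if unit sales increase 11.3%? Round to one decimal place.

+53.6%

At 137,270 units, contribution = 137,270 × R$123.41 = R$16,940,490.70.
Operating income = contribution − fixed costs = R$16,940,490.70 − R$8,443,400 = R$8,497,090.70.
After interest of R$4,926,100.00, pre-tax earnings = R$3,570,990.70.
Degree of combined leverage = contribution ÷ (EBIT − I) = R$16,940,490.70 ÷ R$3,570,990.70 = 4.7439.
%ΔEPS = DCL × %ΔSales = 4.7439 × +11.3% = +53.6%.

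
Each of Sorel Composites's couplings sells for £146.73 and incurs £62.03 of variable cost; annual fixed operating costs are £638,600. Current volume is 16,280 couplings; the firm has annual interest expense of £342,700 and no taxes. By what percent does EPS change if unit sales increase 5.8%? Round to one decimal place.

At 16,280 units, contribution = 16,280 × £84.70 = £1,378,916.00.
EBIT = £1,378,916.00 − £638,600 = £740,316.00.
Interest = £342,700.00, so EBIT − I = £397,616.00.
DCL = total CM / (EBIT − I) = £1,378,916.00 / £397,616.00 = 3.4680.
%ΔEPS = DCL × %ΔSales = 3.4680 × +5.8% = +20.1%.

+20.1%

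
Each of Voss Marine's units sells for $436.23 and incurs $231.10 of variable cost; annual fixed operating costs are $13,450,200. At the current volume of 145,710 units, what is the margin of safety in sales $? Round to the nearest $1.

$34,959,842

Unit CM = price − variable cost = $436.23 − $231.10 = $205.13. Break-even units = $13,450,200 ÷ $205.13 = 65,569.15; break-even revenue = 65,569.15 × $436.23 = $28,603,230.86.
Current sales = 145,710 × $436.23 = $63,563,073.30.
Margin of safety = $63,563,073.30 − $28,603,230.86 = $34,959,842.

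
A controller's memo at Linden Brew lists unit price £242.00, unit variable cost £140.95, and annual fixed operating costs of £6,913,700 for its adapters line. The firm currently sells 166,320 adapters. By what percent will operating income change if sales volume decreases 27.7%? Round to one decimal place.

Total contribution margin = 166,320 × £101.05 = £16,806,636.00.
Subtracting fixed costs: EBIT = £16,806,636.00 − £6,913,700 = £9,892,936.00.
DOL = contribution ÷ EBIT = £16,806,636.00 ÷ £9,892,936.00 = 1.6989.
%ΔEBIT = DOL × %ΔSales = 1.6989 × -27.7% = -47.1%.

-47.1%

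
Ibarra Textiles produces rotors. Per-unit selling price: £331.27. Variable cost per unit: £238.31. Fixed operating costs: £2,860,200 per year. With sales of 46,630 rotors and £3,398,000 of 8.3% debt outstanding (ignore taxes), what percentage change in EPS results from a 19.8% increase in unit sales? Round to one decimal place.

+72.0%

Total contribution margin = 46,630 × £92.96 = £4,334,724.80.
EBIT = £4,334,724.80 − £2,860,200 = £1,474,524.80.
After interest of £282,034.00, pre-tax earnings = £1,192,490.80.
Degree of combined leverage = contribution ÷ (EBIT − I) = £4,334,724.80 ÷ £1,192,490.80 = 3.6350.
EPS therefore changes by 3.6350 × (+19.8%) = +72.0%.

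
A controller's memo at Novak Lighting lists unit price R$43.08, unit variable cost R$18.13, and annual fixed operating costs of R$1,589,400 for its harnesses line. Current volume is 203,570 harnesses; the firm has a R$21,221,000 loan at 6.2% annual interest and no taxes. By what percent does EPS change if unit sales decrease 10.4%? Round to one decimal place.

At 203,570 units, contribution = 203,570 × R$24.95 = R$5,079,071.50.
Operating income = contribution − fixed costs = R$5,079,071.50 − R$1,589,400 = R$3,489,671.50.
Interest = R$1,315,702.00, so EBIT − I = R$2,173,969.50.
Degree of combined leverage = contribution ÷ (EBIT − I) = R$5,079,071.50 ÷ R$2,173,969.50 = 2.3363.
EPS therefore changes by 2.3363 × (-10.4%) = -24.3%.

-24.3%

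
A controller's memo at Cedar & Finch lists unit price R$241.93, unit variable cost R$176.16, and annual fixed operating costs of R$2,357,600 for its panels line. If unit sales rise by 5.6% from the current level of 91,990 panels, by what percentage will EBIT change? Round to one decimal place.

+9.2%

At 91,990 units, contribution = 91,990 × R$65.77 = R$6,050,182.30.
Subtracting fixed costs: EBIT = R$6,050,182.30 − R$2,357,600 = R$3,692,582.30.
Degree of operating leverage = R$6,050,182.30 / R$3,692,582.30 = 1.6385.
%ΔEBIT = DOL × %ΔSales = 1.6385 × +5.6% = +9.2%.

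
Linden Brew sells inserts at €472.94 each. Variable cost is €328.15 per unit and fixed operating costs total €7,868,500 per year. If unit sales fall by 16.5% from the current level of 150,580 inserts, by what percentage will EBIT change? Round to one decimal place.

-25.8%

Total contribution margin = 150,580 × €144.79 = €21,802,478.20.
EBIT = €21,802,478.20 − €7,868,500 = €13,933,978.20.
Degree of operating leverage = €21,802,478.20 / €13,933,978.20 = 1.5647.
%ΔEBIT = DOL × %ΔSales = 1.5647 × -16.5% = -25.8%.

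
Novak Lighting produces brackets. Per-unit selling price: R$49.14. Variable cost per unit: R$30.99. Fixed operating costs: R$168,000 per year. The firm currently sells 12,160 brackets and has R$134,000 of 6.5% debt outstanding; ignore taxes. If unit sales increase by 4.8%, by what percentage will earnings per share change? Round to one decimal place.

+24.1%

At 12,160 units, contribution = 12,160 × R$18.15 = R$220,704.00.
Subtracting fixed costs: EBIT = R$220,704.00 − R$168,000 = R$52,704.00.
Interest = R$8,710.00, so EBIT − I = R$43,994.00.
Degree of combined leverage = contribution ÷ (EBIT − I) = R$220,704.00 ÷ R$43,994.00 = 5.0167.
%ΔEPS = DCL × %ΔSales = 5.0167 × +4.8% = +24.1%.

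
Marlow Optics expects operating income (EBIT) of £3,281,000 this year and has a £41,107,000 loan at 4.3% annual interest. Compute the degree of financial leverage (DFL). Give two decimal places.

2.17

Interest = £1,767,601.00.
DFL = EBIT ÷ (EBIT − I) = £3,281,000 ÷ (£3,281,000 − £1,767,601.00) = £3,281,000 ÷ £1,513,399.00 = 2.1680.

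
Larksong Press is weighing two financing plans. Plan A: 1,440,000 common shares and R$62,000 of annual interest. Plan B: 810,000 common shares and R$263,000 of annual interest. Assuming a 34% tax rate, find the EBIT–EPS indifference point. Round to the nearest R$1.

R$521,429

At indifference, (EBIT − 62,000)(1 − t)/1,440,000 = (EBIT − 263,000)(1 − t)/810,000.
Cancelling (1 − t) and cross-multiplying: 810,000·(EBIT − 62,000) = 1,440,000·(EBIT − 263,000).
EBIT × (1,440,000 − 810,000) = 263,000 × 1,440,000 − 62,000 × 810,000 = 328,500,000,000, so EBIT = 328,500,000,000 ÷ 630,000 = 521,428.57.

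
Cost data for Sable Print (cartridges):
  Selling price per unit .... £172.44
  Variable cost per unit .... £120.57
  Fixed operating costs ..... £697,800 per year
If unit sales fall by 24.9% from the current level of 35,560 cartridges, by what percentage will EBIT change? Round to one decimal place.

Contribution at this volume is 35,560 × £51.87 = £1,844,497.20.
Subtracting fixed costs: EBIT = £1,844,497.20 − £697,800 = £1,146,697.20.
DOL = contribution ÷ EBIT = £1,844,497.20 ÷ £1,146,697.20 = 1.6085.
Operating income changes by 1.6085 × -24.9% = -40.1%.

-40.1%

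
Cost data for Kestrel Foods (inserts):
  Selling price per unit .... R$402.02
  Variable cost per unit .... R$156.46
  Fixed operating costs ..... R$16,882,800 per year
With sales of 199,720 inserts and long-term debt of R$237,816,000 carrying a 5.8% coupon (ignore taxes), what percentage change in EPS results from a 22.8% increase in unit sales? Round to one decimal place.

+60.9%

At 199,720 units, contribution = 199,720 × R$245.56 = R$49,043,243.20.
Operating income = contribution − fixed costs = R$49,043,243.20 − R$16,882,800 = R$32,160,443.20.
Interest = R$13,793,328.00, so EBIT − I = R$18,367,115.20.
Degree of combined leverage = contribution ÷ (EBIT − I) = R$49,043,243.20 ÷ R$18,367,115.20 = 2.6702.
EPS therefore changes by 2.6702 × (+22.8%) = +60.9%.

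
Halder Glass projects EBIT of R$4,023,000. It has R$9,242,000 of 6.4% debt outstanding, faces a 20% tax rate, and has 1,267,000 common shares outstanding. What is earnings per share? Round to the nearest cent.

R$2.17

Pre-tax income = R$4,023,000 − R$591,488.00 = R$3,431,512.00.
Net income = R$3,431,512.00 × (1 − 0.20) = R$2,745,209.60.
EPS = R$2,745,209.60 ÷ 1,267,000 = R$2.17.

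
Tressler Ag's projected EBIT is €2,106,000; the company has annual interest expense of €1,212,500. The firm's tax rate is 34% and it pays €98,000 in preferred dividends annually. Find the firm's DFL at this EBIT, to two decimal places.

2.83

Interest = €1,212,500.00.
Preferred dividends grossed up pre-tax: €98,000 / (1 − 0.34) = €148,484.85.
DFL = EBIT ÷ [EBIT − I − D_p/(1−t)] = €2,106,000 ÷ [€2,106,000 − €1,212,500.00 − €148,484.85] = €2,106,000 ÷ €745,015.15 = 2.8268.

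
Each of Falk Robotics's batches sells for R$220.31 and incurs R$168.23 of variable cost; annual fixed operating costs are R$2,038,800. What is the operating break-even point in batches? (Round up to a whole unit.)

Unit CM = price − variable cost = R$220.31 − R$168.23 = R$52.08.
Units to break even: R$2,038,800 ÷ R$52.08 = 39,147.47, rounded up to 39,148.

39,148 batches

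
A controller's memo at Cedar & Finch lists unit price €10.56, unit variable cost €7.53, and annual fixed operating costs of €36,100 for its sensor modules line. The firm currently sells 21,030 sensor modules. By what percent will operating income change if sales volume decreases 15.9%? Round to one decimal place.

At 21,030 units, contribution = 21,030 × €3.03 = €63,720.90.
EBIT = €63,720.90 − €36,100 = €27,620.90.
So DOL = total CM / EBIT = €63,720.90 / €27,620.90 = 2.3070.
Operating income changes by 2.3070 × -15.9% = -36.7%.

-36.7%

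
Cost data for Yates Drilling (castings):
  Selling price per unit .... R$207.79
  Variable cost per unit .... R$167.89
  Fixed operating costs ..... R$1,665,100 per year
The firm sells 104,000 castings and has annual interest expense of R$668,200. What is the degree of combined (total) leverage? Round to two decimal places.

2.28

At 104,000 units, contribution = 104,000 × R$39.90 = R$4,149,600.00.
Operating income = contribution − fixed costs = R$4,149,600.00 − R$1,665,100 = R$2,484,500.00. Interest = R$668,200.00, so EBIT − I = R$1,816,300.00.
Degree of total leverage = total CM / (EBIT − interest) = R$4,149,600.00 / R$1,816,300.00 = 2.2846.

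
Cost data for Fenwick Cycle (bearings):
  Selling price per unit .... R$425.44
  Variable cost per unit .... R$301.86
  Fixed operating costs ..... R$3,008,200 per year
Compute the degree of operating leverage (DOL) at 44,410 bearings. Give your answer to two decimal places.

2.21

Total contribution margin = 44,410 × R$123.58 = R$5,488,187.80.
Operating income = contribution − fixed costs = R$5,488,187.80 − R$3,008,200 = R$2,479,987.80.
DOL = contribution ÷ EBIT = R$5,488,187.80 ÷ R$2,479,987.80 = 2.2130.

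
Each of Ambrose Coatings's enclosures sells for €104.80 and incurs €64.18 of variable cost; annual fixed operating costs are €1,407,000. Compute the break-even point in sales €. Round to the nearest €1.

€3,630,074

CM per unit = €104.80 − €64.18 = €40.62; CM ratio = €40.62 / €104.80 = 0.3876.
Break-even revenue = fixed costs × price ÷ CM = €1,407,000 × €104.80 ÷ €40.62 = €3,630,074.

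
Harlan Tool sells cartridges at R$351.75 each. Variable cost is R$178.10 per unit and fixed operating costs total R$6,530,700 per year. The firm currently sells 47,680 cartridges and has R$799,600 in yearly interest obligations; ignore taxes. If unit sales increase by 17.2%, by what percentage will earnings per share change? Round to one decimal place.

+150.0%

At 47,680 units, contribution = 47,680 × R$173.65 = R$8,279,632.00.
Operating income = contribution − fixed costs = R$8,279,632.00 − R$6,530,700 = R$1,748,932.00.
Interest = R$799,600.00, so EBIT − I = R$949,332.00.
DCL = total CM / (EBIT − I) = R$8,279,632.00 / R$949,332.00 = 8.7215.
%ΔEPS = DCL × %ΔSales = 8.7215 × +17.2% = +150.0%.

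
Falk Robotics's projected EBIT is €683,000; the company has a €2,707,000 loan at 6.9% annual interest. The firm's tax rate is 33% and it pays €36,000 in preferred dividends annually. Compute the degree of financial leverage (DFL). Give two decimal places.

1.54

Annual interest charges come to €186,783.00.
Pre-tax preferred-dividend burden = €36,000 ÷ (1 − 0.33) = €53,731.34.
DFL = EBIT ÷ [EBIT − I − D_p/(1−t)] = €683,000 ÷ [€683,000 − €186,783.00 − €53,731.34] = €683,000 ÷ €442,485.66 = 1.5436.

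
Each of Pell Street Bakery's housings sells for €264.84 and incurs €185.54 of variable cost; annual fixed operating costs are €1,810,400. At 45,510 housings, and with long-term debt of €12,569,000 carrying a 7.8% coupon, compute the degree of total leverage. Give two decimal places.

Total contribution margin = 45,510 × €79.30 = €3,608,943.00.
Subtracting fixed costs: EBIT = €3,608,943.00 − €1,810,400 = €1,798,543.00. Interest = €980,382.00, so EBIT − I = €818,161.00.
DCL = contribution ÷ (EBIT − I) = €3,608,943.00 ÷ €818,161.00 = 4.4110.

4.41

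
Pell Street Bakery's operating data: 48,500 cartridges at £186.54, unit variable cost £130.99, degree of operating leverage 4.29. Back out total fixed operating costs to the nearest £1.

£2,066,162

Contribution at this volume is 48,500 × £55.55 = £2,694,175.00.
Since DOL = CM ÷ EBIT, EBIT = £2,694,175.00 ÷ 4.29 = £628,012.82.
Fixed costs = CM − EBIT = £2,694,175.00 − £628,012.82 = £2,066,162.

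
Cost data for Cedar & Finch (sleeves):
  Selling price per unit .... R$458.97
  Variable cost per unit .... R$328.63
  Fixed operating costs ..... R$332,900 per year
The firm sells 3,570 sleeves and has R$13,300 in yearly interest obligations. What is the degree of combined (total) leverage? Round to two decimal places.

3.91

Contribution at this volume is 3,570 × R$130.34 = R$465,313.80.
EBIT = R$465,313.80 − R$332,900 = R$132,413.80. Interest = R$13,300.00, so EBIT − I = R$119,113.80.
Degree of total leverage = total CM / (EBIT − interest) = R$465,313.80 / R$119,113.80 = 3.9065.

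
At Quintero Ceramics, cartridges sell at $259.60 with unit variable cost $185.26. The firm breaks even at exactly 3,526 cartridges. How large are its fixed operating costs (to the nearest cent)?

$262,122.84

Contribution margin per unit = $259.60 − $185.26 = $74.34.
Fixed costs = break-even units × CM = 3,526 × $74.34 = $262,122.84.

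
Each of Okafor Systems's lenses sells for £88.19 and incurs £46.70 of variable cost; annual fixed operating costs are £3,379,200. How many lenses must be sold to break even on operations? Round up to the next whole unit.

Contribution margin per unit = £88.19 − £46.70 = £41.49.
Units to break even: £3,379,200 ÷ £41.49 = 81,446.13, rounded up to 81,447.

81,447 lenses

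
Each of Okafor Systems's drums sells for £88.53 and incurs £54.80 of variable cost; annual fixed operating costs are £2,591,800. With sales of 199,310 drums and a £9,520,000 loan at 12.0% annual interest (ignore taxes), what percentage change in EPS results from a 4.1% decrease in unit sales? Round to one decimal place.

Contribution at this volume is 199,310 × £33.73 = £6,722,726.30.
Operating income = contribution − fixed costs = £6,722,726.30 − £2,591,800 = £4,130,926.30.
Interest = £1,142,400.00, so EBIT − I = £2,988,526.30.
Degree of combined leverage = contribution ÷ (EBIT − I) = £6,722,726.30 ÷ £2,988,526.30 = 2.2495.
%ΔEPS = DCL × %ΔSales = 2.2495 × -4.1% = -9.2%.

-9.2%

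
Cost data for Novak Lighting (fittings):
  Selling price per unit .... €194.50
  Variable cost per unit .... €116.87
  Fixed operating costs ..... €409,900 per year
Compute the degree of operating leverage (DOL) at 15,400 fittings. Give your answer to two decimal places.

At 15,400 units, contribution = 15,400 × €77.63 = €1,195,502.00.
Subtracting fixed costs: EBIT = €1,195,502.00 − €409,900 = €785,602.00.
Degree of operating leverage = €1,195,502.00 / €785,602.00 = 1.5218.

1.52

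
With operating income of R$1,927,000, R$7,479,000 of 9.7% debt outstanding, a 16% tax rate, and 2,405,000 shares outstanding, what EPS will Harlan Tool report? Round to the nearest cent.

Interest = R$725,463.00, so EBT = R$1,927,000 − R$725,463.00 = R$1,201,537.00.
Net income = R$1,201,537.00 × (1 − 0.16) = R$1,009,291.08.
EPS = R$1,009,291.08 ÷ 2,405,000 = R$0.42.

R$0.42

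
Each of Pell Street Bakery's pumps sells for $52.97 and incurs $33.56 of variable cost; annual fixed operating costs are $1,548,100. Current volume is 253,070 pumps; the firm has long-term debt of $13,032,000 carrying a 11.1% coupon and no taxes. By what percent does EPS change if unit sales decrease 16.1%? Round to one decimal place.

Contribution at this volume is 253,070 × $19.41 = $4,912,088.70.
Subtracting fixed costs: EBIT = $4,912,088.70 − $1,548,100 = $3,363,988.70.
Interest = $1,446,552.00, so EBIT − I = $1,917,436.70.
DCL = total CM / (EBIT − I) = $4,912,088.70 / $1,917,436.70 = 2.5618.
%ΔEPS = DCL × %ΔSales = 2.5618 × -16.1% = -41.2%.

-41.2%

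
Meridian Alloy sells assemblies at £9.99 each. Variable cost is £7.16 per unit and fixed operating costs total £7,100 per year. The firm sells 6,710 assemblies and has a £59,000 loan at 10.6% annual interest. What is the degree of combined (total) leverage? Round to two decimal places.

Total contribution margin = 6,710 × £2.83 = £18,989.30.
Subtracting fixed costs: EBIT = £18,989.30 − £7,100 = £11,889.30. Interest = £6,254.00.
DOL = £18,989.30 ÷ £11,889.30 = 1.5972; DFL = £11,889.30 ÷ £5,635.30 = 2.1098.
Combined leverage = 1.5972 × 2.1098 = 3.3698.

3.37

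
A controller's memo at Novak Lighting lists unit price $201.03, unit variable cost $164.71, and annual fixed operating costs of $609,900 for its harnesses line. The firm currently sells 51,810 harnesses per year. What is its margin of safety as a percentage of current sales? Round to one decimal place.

Each unit contributes $201.03 − $164.71 = $36.32. Break-even units = $609,900 ÷ $36.32 = 16,792.40; break-even revenue = 16,792.40 × $201.03 = $3,375,776.35.
Current sales = 51,810 × $201.03 = $10,415,364.30.
Margin of safety = ($10,415,364.30 − $3,375,776.35) ÷ $10,415,364.30 = 67.6%.

67.6%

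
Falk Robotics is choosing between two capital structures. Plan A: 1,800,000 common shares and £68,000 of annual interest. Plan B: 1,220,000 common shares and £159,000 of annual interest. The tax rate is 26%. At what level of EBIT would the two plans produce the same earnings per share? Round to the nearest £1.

£350,414

Set EPS_A = EPS_B: (EBIT − £68,000)(1 − 0.26) ÷ 1,800,000 = (EBIT − £159,000)(1 − 0.26) ÷ 1,220,000.
The (1 − t) factor cancels: (EBIT − 68,000) × 1,220,000 = (EBIT − 159,000) × 1,800,000.
Solving, EBIT = (159,000·1,800,000 − 68,000·1,220,000) / (1,800,000 − 1,220,000) = 203,240,000,000 / 580,000 = 350,413.79.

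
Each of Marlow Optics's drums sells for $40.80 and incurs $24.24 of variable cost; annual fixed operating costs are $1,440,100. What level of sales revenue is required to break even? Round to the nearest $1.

Contribution margin per unit = $40.80 − $24.24 = $16.56, a CM ratio of $16.56 ÷ $40.80 = 0.4059.
Break-even revenue = fixed costs × price ÷ CM = $1,440,100 × $40.80 ÷ $16.56 = $3,548,072.

$3,548,072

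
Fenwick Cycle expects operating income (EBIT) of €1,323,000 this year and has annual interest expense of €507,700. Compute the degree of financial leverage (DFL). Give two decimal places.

1.62

Annual interest charges come to €507,700.00.
Degree of financial leverage = EBIT / (EBIT − interest) = €1,323,000 / €815,300.00 = 1.6227.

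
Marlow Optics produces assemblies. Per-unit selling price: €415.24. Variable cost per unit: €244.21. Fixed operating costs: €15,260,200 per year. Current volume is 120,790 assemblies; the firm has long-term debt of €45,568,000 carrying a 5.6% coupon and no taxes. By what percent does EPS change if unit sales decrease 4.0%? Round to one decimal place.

Total contribution margin = 120,790 × €171.03 = €20,658,713.70.
Operating income = contribution − fixed costs = €20,658,713.70 − €15,260,200 = €5,398,513.70.
After interest of €2,551,808.00, pre-tax earnings = €2,846,705.70.
DCL = total CM / (EBIT − I) = €20,658,713.70 / €2,846,705.70 = 7.2571.
EPS therefore changes by 7.2571 × (-4.0%) = -29.0%.

-29.0%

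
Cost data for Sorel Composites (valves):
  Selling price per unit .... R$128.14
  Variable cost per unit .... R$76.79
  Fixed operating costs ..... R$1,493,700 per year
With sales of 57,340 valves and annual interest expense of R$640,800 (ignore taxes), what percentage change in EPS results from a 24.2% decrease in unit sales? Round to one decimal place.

-88.0%

At 57,340 units, contribution = 57,340 × R$51.35 = R$2,944,409.00.
Subtracting fixed costs: EBIT = R$2,944,409.00 − R$1,493,700 = R$1,450,709.00.
After interest of R$640,800.00, pre-tax earnings = R$809,909.00.
Degree of combined leverage = contribution ÷ (EBIT − I) = R$2,944,409.00 ÷ R$809,909.00 = 3.6355.
EPS therefore changes by 3.6355 × (-24.2%) = -88.0%.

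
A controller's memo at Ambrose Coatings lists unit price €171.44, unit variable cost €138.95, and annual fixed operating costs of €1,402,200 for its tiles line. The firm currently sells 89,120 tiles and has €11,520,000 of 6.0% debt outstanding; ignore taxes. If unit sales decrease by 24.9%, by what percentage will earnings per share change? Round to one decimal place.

-89.9%

At 89,120 units, contribution = 89,120 × €32.49 = €2,895,508.80.
EBIT = €2,895,508.80 − €1,402,200 = €1,493,308.80.
Interest = €691,200.00, so EBIT − I = €802,108.80.
DCL = total CM / (EBIT − I) = €2,895,508.80 / €802,108.80 = 3.6099.
%ΔEPS = DCL × %ΔSales = 3.6099 × -24.9% = -89.9%.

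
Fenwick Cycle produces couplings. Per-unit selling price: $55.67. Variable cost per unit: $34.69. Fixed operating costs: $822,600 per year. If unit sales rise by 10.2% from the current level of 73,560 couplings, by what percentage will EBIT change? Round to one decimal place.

+21.8%

At 73,560 units, contribution = 73,560 × $20.98 = $1,543,288.80.
Operating income = contribution − fixed costs = $1,543,288.80 − $822,600 = $720,688.80.
Degree of operating leverage = $1,543,288.80 / $720,688.80 = 2.1414.
Operating income changes by 2.1414 × +10.2% = +21.8%.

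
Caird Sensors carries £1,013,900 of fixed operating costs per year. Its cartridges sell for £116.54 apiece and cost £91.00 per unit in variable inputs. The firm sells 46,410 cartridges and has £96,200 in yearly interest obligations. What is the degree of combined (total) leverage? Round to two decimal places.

Contribution at this volume is 46,410 × £25.54 = £1,185,311.40.
EBIT = £1,185,311.40 − £1,013,900 = £171,411.40. Interest = £96,200.00.
DOL = £1,185,311.40 ÷ £171,411.40 = 6.9150; DFL = £171,411.40 ÷ £75,211.40 = 2.2791.
Combined leverage = 6.9150 × 2.2791 = 15.7600.

15.76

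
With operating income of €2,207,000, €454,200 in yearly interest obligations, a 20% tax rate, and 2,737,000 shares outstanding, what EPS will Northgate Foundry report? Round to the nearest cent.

€0.51

Pre-tax income = €2,207,000 − €454,200.00 = €1,752,800.00.
Net income = €1,752,800.00 × (1 − 0.20) = €1,402,240.00.
EPS = €1,402,240.00 ÷ 2,737,000 = €0.51.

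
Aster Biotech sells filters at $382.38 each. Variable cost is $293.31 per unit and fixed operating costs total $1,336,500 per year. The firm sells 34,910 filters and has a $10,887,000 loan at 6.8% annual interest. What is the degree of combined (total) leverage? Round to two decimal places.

3.01

Contribution at this volume is 34,910 × $89.07 = $3,109,433.70.
Subtracting fixed costs: EBIT = $3,109,433.70 − $1,336,500 = $1,772,933.70. Interest = $740,316.00.
DOL = $3,109,433.70 ÷ $1,772,933.70 = 1.7538; DFL = $1,772,933.70 ÷ $1,032,617.70 = 1.7169.
DCL = DOL × DFL = 1.7538 × 1.7169 = 3.0111.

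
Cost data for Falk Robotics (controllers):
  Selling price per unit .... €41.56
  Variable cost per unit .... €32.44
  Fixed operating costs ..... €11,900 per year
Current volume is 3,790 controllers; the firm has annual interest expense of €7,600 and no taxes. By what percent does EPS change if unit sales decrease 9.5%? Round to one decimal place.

Total contribution margin = 3,790 × €9.12 = €34,564.80.
EBIT = €34,564.80 − €11,900 = €22,664.80.
Interest = €7,600.00, so EBIT − I = €15,064.80.
DCL = total CM / (EBIT − I) = €34,564.80 / €15,064.80 = 2.2944.
EPS therefore changes by 2.2944 × (-9.5%) = -21.8%.

-21.8%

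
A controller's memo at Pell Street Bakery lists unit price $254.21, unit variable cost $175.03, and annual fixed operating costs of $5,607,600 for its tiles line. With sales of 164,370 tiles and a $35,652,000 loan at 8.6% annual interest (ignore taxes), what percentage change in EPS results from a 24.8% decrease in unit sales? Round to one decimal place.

-74.4%

Total contribution margin = 164,370 × $79.18 = $13,014,816.60.
Operating income = contribution − fixed costs = $13,014,816.60 − $5,607,600 = $7,407,216.60.
Interest = $3,066,072.00, so EBIT − I = $4,341,144.60.
DCL = total CM / (EBIT − I) = $13,014,816.60 / $4,341,144.60 = 2.9980.
EPS therefore changes by 2.9980 × (-24.8%) = -74.4%.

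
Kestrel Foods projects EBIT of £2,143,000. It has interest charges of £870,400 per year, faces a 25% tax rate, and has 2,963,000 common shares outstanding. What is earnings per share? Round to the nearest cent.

Pre-tax income = £2,143,000 − £870,400.00 = £1,272,600.00.
After tax at 25%: net income = £1,272,600.00 × 0.75 = £954,450.00.
Per share: £954,450.00 / 2,963,000 shares = £0.32.

£0.32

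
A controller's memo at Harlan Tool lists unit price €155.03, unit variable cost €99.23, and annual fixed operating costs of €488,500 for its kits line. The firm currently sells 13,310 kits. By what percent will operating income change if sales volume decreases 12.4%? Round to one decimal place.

Contribution at this volume is 13,310 × €55.80 = €742,698.00.
Subtracting fixed costs: EBIT = €742,698.00 − €488,500 = €254,198.00.
DOL = contribution ÷ EBIT = €742,698.00 ÷ €254,198.00 = 2.9217.
%ΔEBIT = DOL × %ΔSales = 2.9217 × -12.4% = -36.2%.

-36.2%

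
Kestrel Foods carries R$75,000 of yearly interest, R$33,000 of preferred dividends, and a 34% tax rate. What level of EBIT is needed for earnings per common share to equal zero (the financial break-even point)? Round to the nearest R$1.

Grossing the preferred dividend up to pre-tax terms: R$33,000 / (1 − 0.34) = R$50,000.00.
Financial break-even EBIT = interest + D_p ÷ (1 − t) = R$75,000 + R$50,000.00 = R$125,000.00.

R$125,000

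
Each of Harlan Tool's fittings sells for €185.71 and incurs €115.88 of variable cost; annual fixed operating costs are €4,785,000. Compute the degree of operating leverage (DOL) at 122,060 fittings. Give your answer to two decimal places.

Total contribution margin = 122,060 × €69.83 = €8,523,449.80.
Subtracting fixed costs: EBIT = €8,523,449.80 − €4,785,000 = €3,738,449.80.
DOL = contribution ÷ EBIT = €8,523,449.80 ÷ €3,738,449.80 = 2.2799.

2.28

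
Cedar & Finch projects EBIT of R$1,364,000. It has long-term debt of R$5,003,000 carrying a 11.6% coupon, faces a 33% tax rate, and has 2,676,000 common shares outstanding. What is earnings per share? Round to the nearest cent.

R$0.20

Interest = R$580,348.00, so EBT = R$1,364,000 − R$580,348.00 = R$783,652.00.
Net income = R$783,652.00 × (1 − 0.33) = R$525,046.84.
EPS = R$525,046.84 ÷ 2,676,000 = R$0.20.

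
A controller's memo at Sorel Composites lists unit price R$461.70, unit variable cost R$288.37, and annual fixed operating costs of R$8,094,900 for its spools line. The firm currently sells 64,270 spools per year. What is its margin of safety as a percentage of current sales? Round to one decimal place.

27.3%

Unit CM = price − variable cost = R$461.70 − R$288.37 = R$173.33. Break-even units = R$8,094,900 ÷ R$173.33 = 46,702.24; break-even revenue = 46,702.24 × R$461.70 = R$21,562,426.18.
Current sales = 64,270 × R$461.70 = R$29,673,459.00.
Margin of safety = (R$29,673,459.00 − R$21,562,426.18) ÷ R$29,673,459.00 = 27.3%.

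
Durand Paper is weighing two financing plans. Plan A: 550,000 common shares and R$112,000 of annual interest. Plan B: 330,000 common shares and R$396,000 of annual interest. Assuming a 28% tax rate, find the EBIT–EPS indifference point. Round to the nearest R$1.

At indifference, (EBIT − 112,000)(1 − t)/550,000 = (EBIT − 396,000)(1 − t)/330,000.
Cancelling (1 − t) and cross-multiplying: 330,000·(EBIT − 112,000) = 550,000·(EBIT − 396,000).
Solving, EBIT = (396,000·550,000 − 112,000·330,000) / (550,000 − 330,000) = 180,840,000,000 / 220,000 = 822,000.00.

R$822,000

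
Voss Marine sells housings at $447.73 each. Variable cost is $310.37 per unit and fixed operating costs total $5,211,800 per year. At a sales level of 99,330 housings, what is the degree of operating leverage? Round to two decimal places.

Total contribution margin = 99,330 × $137.36 = $13,643,968.80.
Operating income = contribution − fixed costs = $13,643,968.80 − $5,211,800 = $8,432,168.80.
DOL = contribution ÷ EBIT = $13,643,968.80 ÷ $8,432,168.80 = 1.6181.

1.62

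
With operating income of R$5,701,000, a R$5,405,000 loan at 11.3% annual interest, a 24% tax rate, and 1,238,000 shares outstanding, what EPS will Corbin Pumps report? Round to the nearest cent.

Pre-tax income = R$5,701,000 − R$610,765.00 = R$5,090,235.00.
After tax at 24%: net income = R$5,090,235.00 × 0.76 = R$3,868,578.60.
EPS = R$3,868,578.60 ÷ 1,238,000 = R$3.12.

R$3.12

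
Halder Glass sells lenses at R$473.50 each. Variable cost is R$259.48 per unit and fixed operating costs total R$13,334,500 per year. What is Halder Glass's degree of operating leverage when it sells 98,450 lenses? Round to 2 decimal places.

2.72

Total contribution margin = 98,450 × R$214.02 = R$21,070,269.00.
EBIT = R$21,070,269.00 − R$13,334,500 = R$7,735,769.00.
Degree of operating leverage = R$21,070,269.00 / R$7,735,769.00 = 2.7237.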